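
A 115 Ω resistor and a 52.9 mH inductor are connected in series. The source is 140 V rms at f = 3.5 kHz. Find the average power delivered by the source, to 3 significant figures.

1.65 W

ω = 2πf = 21990 rad/s
X_L = ωL = 1160 Ω
Z = 115 + j1160 Ω
|Z| = √(115² + 1160²) = 1170 Ω
∠Z = arctan(1160/115) = 84.4°
I = V/|Z| = 120 mA
P = VI cos φ = 140 × 0.120 × cos(84.4°) = 1.65 W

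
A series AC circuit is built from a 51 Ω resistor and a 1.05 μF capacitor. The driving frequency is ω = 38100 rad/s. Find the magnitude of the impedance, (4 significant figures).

X_C = 1/(ωC) = 25.00 Ω
Z = 51.00 − j25.00 Ω
|Z| = √(51.00² + 25.00²) = 56.80 Ω

56.80 Ω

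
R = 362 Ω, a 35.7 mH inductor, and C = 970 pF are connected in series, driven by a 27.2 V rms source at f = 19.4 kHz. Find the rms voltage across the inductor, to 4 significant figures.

ω = 2πf = 121900 rad/s
X_L = ωL = 4352 Ω
X_C = 1/(ωC) = 8458 Ω
Net reactance X = X_L − X_C = -4106 Ω
Z = 362.0 − j4106 Ω
|Z| = √(362.0² + 4106²) = 4122 Ω
I = V/|Z| = 6.599 mA
V_L = I·|Z_L| = 0.006599 × 4352 = 28.72 V

28.72 V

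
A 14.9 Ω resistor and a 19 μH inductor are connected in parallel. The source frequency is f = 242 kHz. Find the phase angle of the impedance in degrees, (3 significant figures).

ω = 2πf = 1.521e+06 rad/s
X_L = ωL = 28.9 Ω
Parallel: admittances add. Y = 1/R + 1/(jωL)
Y = (0.0671 − j0.0346) S
|Y| = 0.0755 S → |Z| = 1/|Y| = 13.2 Ω, ∠Z = −∠Y = 27.3°

27.3°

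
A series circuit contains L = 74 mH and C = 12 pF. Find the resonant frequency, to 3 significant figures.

169 kHz

ω₀ = 1/√(LC) = 1/√(0.074 × 1.2e-11) = 1.061e+06 rad/s
f₀ = ω₀/(2π) = 169 kHz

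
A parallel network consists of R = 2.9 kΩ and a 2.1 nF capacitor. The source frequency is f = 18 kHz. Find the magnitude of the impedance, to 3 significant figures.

ω = 2πf = 113100 rad/s
X_C = 1/(ωC) = 4210 Ω
Parallel: admittances add. Y = 1/R + jωC
Y = (0.000345 + j0.000238) S
|Y| = 0.000419 S → |Z| = 1/|Y| = 2390 Ω, ∠Z = −∠Y = -34.6°

2390 Ω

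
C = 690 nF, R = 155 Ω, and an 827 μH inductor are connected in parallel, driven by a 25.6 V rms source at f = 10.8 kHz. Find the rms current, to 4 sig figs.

ω = 2πf = 67860 rad/s
X_L = ωL = 56.12 Ω
X_C = 1/(ωC) = 21.36 Ω
Parallel: admittances add. Y = 1/R + 1/(jωL) + jωC
Y = (0.006452 + j0.02900) S
|Y| = 0.02971 S → |Z| = 1/|Y| = 33.66 Ω, ∠Z = −∠Y = -77.46°
I = V/|Z| = 25.6/33.66 = 760.6 mA

760.6 mA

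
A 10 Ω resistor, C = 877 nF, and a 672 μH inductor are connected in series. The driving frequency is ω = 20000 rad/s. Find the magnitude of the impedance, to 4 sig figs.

X_L = ωL = 13.44 Ω
X_C = 1/(ωC) = 57.01 Ω
Net reactance X = X_L − X_C = -43.57 Ω
Z = 10.00 − j43.57 Ω
|Z| = √(10.00² + 43.57²) = 44.71 Ω

44.71 Ω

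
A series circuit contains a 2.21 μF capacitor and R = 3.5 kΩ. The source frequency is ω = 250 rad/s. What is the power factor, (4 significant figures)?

0.8883

X_C = 1/(ωC) = 1810 Ω
Z = 3500 − j1810 Ω
|Z| = √(3500² + 1810²) = 3940 Ω
∠Z = arctan(-1810/3500) = -27.34°
cos φ = cos(-27.34°) = 0.8883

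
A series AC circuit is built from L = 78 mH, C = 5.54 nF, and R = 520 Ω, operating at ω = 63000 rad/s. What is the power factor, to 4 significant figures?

0.2460

X_L = ωL = 4914 Ω
X_C = 1/(ωC) = 2865 Ω
Net reactance X = X_L − X_C = 2049 Ω
Z = 520.0 + j2049 Ω
|Z| = √(520.0² + 2049²) = 2114 Ω
∠Z = arctan(2049/520.0) = 75.76°
cos φ = cos(75.76°) = 0.2460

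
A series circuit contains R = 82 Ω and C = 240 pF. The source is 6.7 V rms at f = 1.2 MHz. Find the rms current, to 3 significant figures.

12.0 mA

ω = 2πf = 7.54e+06 rad/s
X_C = 1/(ωC) = 553 Ω
Z = 82.0 − j553 Ω
|Z| = √(82.0² + 553²) = 559 Ω
I = V/|Z| = 6.7/559 = 12.0 mA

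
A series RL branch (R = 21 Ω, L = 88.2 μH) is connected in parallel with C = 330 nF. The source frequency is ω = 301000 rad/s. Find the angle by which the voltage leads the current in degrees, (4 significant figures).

-76.47°

X_L = ωL = 26.55 Ω
X_C = 1/(ωC) = 10.07 Ω
Branch 1 (R+jX_L): Z₁ = 21.00 + j26.55 Ω, |Z₁| = 33.85 Ω
Branch 2 (−jX_C): Z₂ = −j10.07 Ω
Parallel: Z = Z₁Z₂/(Z₁+Z₂), |Z| = 12.77 Ω, ∠Z = -76.47°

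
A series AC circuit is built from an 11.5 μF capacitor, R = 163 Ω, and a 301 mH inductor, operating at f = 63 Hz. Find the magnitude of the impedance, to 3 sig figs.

ω = 2πf = 395.8 rad/s
X_L = ωL = 119 Ω
X_C = 1/(ωC) = 220 Ω
Net reactance X = X_L − X_C = -101 Ω
Z = 163 − j101 Ω
|Z| = √(163² + 101²) = 192 Ω

192 Ω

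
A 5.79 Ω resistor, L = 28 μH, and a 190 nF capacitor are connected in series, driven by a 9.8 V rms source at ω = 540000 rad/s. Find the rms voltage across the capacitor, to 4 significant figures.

X_L = ωL = 15.12 Ω
X_C = 1/(ωC) = 9.747 Ω
Net reactance X = X_L − X_C = 5.373 Ω
Z = 5.790 + j5.373 Ω
|Z| = √(5.790² + 5.373²) = 7.899 Ω
I = V/|Z| = 1.241 A
V_C = I·|Z_C| = 1.241 × 9.747 = 12.09 V

12.09 V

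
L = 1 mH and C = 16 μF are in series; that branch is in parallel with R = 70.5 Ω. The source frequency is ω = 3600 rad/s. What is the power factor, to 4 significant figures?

X_L = ωL = 3.600 Ω
X_C = 1/(ωC) = 17.36 Ω
Branch 1: Z₁ = R = 70.50 Ω
Branch 2 (series LC): Z₂ = j(X_L − X_C) = −j13.76 Ω
Parallel: Z = Z₁Z₂/(Z₁+Z₂), |Z| = 13.51 Ω, ∠Z = -78.96°
cos φ = cos(-78.96°) = 0.1916

0.1916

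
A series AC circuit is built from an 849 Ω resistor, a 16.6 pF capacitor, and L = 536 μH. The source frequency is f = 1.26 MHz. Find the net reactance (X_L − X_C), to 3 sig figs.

ω = 2πf = 7.917e+06 rad/s
X_L = ωL = 4240 Ω
X_C = 1/(ωC) = 7610 Ω
X = 4240 − 7610 = -3370 Ω

-3370 Ω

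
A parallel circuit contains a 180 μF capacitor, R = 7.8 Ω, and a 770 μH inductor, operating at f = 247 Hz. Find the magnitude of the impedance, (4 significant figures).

1.748 Ω

ω = 2πf = 1552 rad/s
X_L = ωL = 1.195 Ω
X_C = 1/(ωC) = 3.580 Ω
Parallel: admittances add. Y = 1/R + 1/(jωL) + jωC
Y = (0.1282 − j0.5575) S
|Y| = 0.5720 S → |Z| = 1/|Y| = 1.748 Ω, ∠Z = −∠Y = 77.05°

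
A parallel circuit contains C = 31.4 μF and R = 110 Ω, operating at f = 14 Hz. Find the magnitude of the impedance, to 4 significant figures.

ω = 2πf = 87.96 rad/s
X_C = 1/(ωC) = 362.0 Ω
Parallel: admittances add. Y = 1/R + jωC
Y = (0.009091 + j0.002762) S
|Y| = 0.009501 S → |Z| = 1/|Y| = 105.2 Ω, ∠Z = −∠Y = -16.90°

105.2 Ω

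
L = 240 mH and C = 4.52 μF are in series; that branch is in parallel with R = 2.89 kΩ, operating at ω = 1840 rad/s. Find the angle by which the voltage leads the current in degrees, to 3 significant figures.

83.7°

X_L = ωL = 442 Ω
X_C = 1/(ωC) = 120 Ω
Branch 1: Z₁ = R = 2890 Ω
Branch 2 (series LC): Z₂ = j(X_L − X_C) = j321 Ω
Parallel: Z = Z₁Z₂/(Z₁+Z₂), |Z| = 319 Ω, ∠Z = 83.7°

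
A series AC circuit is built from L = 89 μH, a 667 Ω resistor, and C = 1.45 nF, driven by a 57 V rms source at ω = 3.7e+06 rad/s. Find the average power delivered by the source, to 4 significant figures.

4.657 W

X_L = ωL = 329.3 Ω
X_C = 1/(ωC) = 186.4 Ω
Net reactance X = X_L − X_C = 142.9 Ω
Z = 667.0 + j142.9 Ω
|Z| = √(667.0² + 142.9²) = 682.1 Ω
∠Z = arctan(142.9/667.0) = 12.09°
I = V/|Z| = 83.56 mA
P = VI cos φ = 57 × 0.08356 × cos(12.09°) = 4.657 W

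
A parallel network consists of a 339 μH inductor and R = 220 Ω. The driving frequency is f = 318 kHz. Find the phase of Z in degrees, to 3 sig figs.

ω = 2πf = 1.998e+06 rad/s
X_L = ωL = 677 Ω
Parallel: admittances add. Y = 1/R + 1/(jωL)
Y = (0.00455 − j0.00148) S
|Y| = 0.00478 S → |Z| = 1/|Y| = 209 Ω, ∠Z = −∠Y = 18.0°

18.0°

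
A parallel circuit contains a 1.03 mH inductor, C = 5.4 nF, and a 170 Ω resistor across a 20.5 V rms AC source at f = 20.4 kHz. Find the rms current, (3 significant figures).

ω = 2πf = 128200 rad/s
X_L = ωL = 132 Ω
X_C = 1/(ωC) = 1440 Ω
Parallel: admittances add. Y = 1/R + 1/(jωL) + jωC
Y = (0.00588 − j0.00688) S
|Y| = 0.00905 S → |Z| = 1/|Y| = 110 Ω, ∠Z = −∠Y = 49.5°
I = V/|Z| = 20.5/110 = 186 mA

186 mA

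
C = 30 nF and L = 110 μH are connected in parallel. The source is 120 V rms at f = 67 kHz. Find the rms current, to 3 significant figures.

1.08 A

ω = 2πf = 421000 rad/s
X_L = ωL = 46.3 Ω
X_C = 1/(ωC) = 79.2 Ω
Parallel: admittances add. Y = 1/(jωL) + jωC
Y = (0 − j0.00897) S
|Y| = 0.00897 S → |Z| = 1/|Y| = 112 Ω, ∠Z = −∠Y = 90.0°
I = V/|Z| = 120/112 = 1.08 A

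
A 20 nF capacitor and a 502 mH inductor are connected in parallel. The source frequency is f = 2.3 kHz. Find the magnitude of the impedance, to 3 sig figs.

ω = 2πf = 14450 rad/s
X_L = ωL = 7250 Ω
X_C = 1/(ωC) = 3460 Ω
Parallel: admittances add. Y = 1/(jωL) + jωC
Y = (0 + j0.000151) S
|Y| = 0.000151 S → |Z| = 1/|Y| = 6610 Ω, ∠Z = −∠Y = -90.0°

6610 Ω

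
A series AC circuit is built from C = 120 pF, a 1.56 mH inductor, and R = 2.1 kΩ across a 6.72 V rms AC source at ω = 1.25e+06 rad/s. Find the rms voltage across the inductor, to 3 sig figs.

X_L = ωL = 1950 Ω
X_C = 1/(ωC) = 6670 Ω
Net reactance X = X_L − X_C = -4720 Ω
Z = 2100 − j4720 Ω
|Z| = √(2100² + 4720²) = 5160 Ω
I = V/|Z| = 1.30 mA
V_L = I·|Z_L| = 0.00130 × 1950 = 2.54 V

2.54 V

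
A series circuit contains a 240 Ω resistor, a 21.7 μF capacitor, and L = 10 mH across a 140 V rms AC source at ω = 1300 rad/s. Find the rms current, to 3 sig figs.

581 mA

X_L = ωL = 13.0 Ω
X_C = 1/(ωC) = 35.4 Ω
Net reactance X = X_L − X_C = -22.4 Ω
Z = 240 − j22.4 Ω
|Z| = √(240² + 22.4²) = 241 Ω
I = V/|Z| = 140/241 = 581 mA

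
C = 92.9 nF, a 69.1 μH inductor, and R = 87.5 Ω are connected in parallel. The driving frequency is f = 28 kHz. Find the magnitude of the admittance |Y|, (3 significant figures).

66.9 mS

ω = 2πf = 175900 rad/s
X_L = ωL = 12.2 Ω
X_C = 1/(ωC) = 61.2 Ω
Parallel: admittances add. Y = 1/R + 1/(jωL) + jωC
Y = (0.0114 − j0.0659) S
|Y| = 0.0669 S → |Z| = 1/|Y| = 14.9 Ω, ∠Z = −∠Y = 80.2°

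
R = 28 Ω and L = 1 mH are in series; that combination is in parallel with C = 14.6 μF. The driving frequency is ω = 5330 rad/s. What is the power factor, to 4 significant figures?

0.4354

X_L = ωL = 5.330 Ω
X_C = 1/(ωC) = 12.85 Ω
Branch 1 (R+jX_L): Z₁ = 28.00 + j5.330 Ω, |Z₁| = 28.50 Ω
Branch 2 (−jX_C): Z₂ = −j12.85 Ω
Parallel: Z = Z₁Z₂/(Z₁+Z₂), |Z| = 12.63 Ω, ∠Z = -64.19°
cos φ = cos(-64.19°) = 0.4354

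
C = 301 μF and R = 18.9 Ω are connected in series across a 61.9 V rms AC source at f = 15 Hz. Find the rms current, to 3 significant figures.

1.55 A

ω = 2πf = 94.25 rad/s
X_C = 1/(ωC) = 35.3 Ω
Z = 18.9 − j35.3 Ω
|Z| = √(18.9² + 35.3²) = 40.0 Ω
I = V/|Z| = 61.9/40.0 = 1.55 A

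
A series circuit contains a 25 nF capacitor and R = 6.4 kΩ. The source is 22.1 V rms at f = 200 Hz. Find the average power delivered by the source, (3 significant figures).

2.97 mW

ω = 2πf = 1257 rad/s
X_C = 1/(ωC) = 31800 Ω
Z = 6400 − j31800 Ω
|Z| = √(6400² + 31800²) = 32500 Ω
∠Z = arctan(-31800/6400) = -78.6°
I = V/|Z| = 681 μA
P = VI cos φ = 22.1 × 0.000681 × cos(-78.6°) = 2.97 mW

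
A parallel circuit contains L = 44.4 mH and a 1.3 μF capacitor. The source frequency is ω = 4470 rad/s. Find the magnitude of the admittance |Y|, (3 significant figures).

X_L = ωL = 198 Ω
X_C = 1/(ωC) = 172 Ω
Parallel: admittances add. Y = 1/(jωL) + jωC
Y = (0 + j0.000772) S
|Y| = 0.000772 S → |Z| = 1/|Y| = 1290 Ω, ∠Z = −∠Y = -90.0°

772 μS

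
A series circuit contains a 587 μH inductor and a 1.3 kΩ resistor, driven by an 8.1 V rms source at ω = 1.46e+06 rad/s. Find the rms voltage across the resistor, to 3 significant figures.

6.76 V

X_L = ωL = 857 Ω
Z = 1300 + j857 Ω
|Z| = √(1300² + 857²) = 1560 Ω
I = V/|Z| = 5.20 mA
V_R = I·|Z_R| = 0.00520 × 1300 = 6.76 V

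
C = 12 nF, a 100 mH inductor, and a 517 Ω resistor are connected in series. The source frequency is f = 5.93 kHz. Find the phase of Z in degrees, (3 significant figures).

ω = 2πf = 37260 rad/s
X_L = ωL = 3730 Ω
X_C = 1/(ωC) = 2240 Ω
Net reactance X = X_L − X_C = 1490 Ω
Z = 517 + j1490 Ω
|Z| = √(517² + 1490²) = 1580 Ω
∠Z = arctan(1490/517) = 70.9°

70.9°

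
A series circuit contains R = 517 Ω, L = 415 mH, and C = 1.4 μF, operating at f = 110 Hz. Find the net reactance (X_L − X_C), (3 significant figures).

-747 Ω

ω = 2πf = 691.2 rad/s
X_L = ωL = 287 Ω
X_C = 1/(ωC) = 1030 Ω
X = 287 − 1030 = -747 Ω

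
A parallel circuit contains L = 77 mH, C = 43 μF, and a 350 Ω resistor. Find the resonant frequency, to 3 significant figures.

87.5 Hz

ω₀ = 1/√(LC) = 1/√(0.077 × 4.3e-05) = 549.6 rad/s
f₀ = ω₀/(2π) = 87.5 Hz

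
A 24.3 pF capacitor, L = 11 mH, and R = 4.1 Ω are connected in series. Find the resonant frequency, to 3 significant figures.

308 kHz

ω₀ = 1/√(LC) = 1/√(0.011 × 2.43e-11) = 1.934e+06 rad/s
f₀ = ω₀/(2π) = 308 kHz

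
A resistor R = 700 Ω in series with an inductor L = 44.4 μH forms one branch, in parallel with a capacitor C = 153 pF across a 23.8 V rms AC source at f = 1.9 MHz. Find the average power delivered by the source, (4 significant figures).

514.3 mW

ω = 2πf = 1.194e+07 rad/s
X_L = ωL = 530.0 Ω
X_C = 1/(ωC) = 547.5 Ω
Branch 1 (R+jX_L): Z₁ = 700.0 + j530.0 Ω, |Z₁| = 878.0 Ω
Branch 2 (−jX_C): Z₂ = −j547.5 Ω
Parallel: Z = Z₁Z₂/(Z₁+Z₂), |Z| = 686.5 Ω, ∠Z = -51.44°
I = V/|Z| = 34.67 mA
P = VI cos φ = 23.8 × 0.03467 × cos(-51.44°) = 514.3 mW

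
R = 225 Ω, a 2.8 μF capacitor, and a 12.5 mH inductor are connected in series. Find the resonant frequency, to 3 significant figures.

ω₀ = 1/√(LC) = 1/√(0.0125 × 2.8e-06) = 5345 rad/s
f₀ = ω₀/(2π) = 851 Hz

851 Hz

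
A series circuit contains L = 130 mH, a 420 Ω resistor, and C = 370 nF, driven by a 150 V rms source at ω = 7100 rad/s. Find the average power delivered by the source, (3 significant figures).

X_L = ωL = 923 Ω
X_C = 1/(ωC) = 381 Ω
Net reactance X = X_L − X_C = 542 Ω
Z = 420 + j542 Ω
|Z| = √(420² + 542²) = 686 Ω
∠Z = arctan(542/420) = 52.2°
I = V/|Z| = 219 mA
P = VI cos φ = 150 × 0.219 × cos(52.2°) = 20.1 W

20.1 W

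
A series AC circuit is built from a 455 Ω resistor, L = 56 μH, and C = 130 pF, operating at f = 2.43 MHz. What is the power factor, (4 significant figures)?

0.7916

ω = 2πf = 1.527e+07 rad/s
X_L = ωL = 855.0 Ω
X_C = 1/(ωC) = 503.8 Ω
Net reactance X = X_L − X_C = 351.2 Ω
Z = 455.0 + j351.2 Ω
|Z| = √(455.0² + 351.2²) = 574.8 Ω
∠Z = arctan(351.2/455.0) = 37.66°
cos φ = cos(37.66°) = 0.7916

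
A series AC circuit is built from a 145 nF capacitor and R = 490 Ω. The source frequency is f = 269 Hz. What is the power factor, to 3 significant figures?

ω = 2πf = 1690 rad/s
X_C = 1/(ωC) = 4080 Ω
Z = 490 − j4080 Ω
|Z| = √(490² + 4080²) = 4110 Ω
∠Z = arctan(-4080/490) = -83.2°
cos φ = cos(-83.2°) = 0.119

0.119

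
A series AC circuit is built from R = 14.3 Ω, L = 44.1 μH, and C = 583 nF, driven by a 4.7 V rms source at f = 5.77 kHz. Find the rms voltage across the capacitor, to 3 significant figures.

4.64 V

ω = 2πf = 36250 rad/s
X_L = ωL = 1.60 Ω
X_C = 1/(ωC) = 47.3 Ω
Net reactance X = X_L − X_C = -45.7 Ω
Z = 14.3 − j45.7 Ω
|Z| = √(14.3² + 45.7²) = 47.9 Ω
I = V/|Z| = 98.1 mA
V_C = I·|Z_C| = 0.0981 × 47.3 = 4.64 V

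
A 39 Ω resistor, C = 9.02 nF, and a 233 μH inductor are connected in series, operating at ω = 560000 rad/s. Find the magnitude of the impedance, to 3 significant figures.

X_L = ωL = 130 Ω
X_C = 1/(ωC) = 198 Ω
Net reactance X = X_L − X_C = -67.5 Ω
Z = 39.0 − j67.5 Ω
|Z| = √(39.0² + 67.5²) = 78.0 Ω

78.0 Ω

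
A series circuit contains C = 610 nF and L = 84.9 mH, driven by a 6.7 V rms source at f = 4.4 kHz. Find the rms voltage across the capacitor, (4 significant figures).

0.1737 V

ω = 2πf = 27650 rad/s
X_L = ωL = 2347 Ω
X_C = 1/(ωC) = 59.30 Ω
Net reactance X = X_L − X_C = 2288 Ω
Z = j2288 Ω
|Z| = √(0² + 2288²) = 2288 Ω
I = V/|Z| = 2.929 mA
V_C = I·|Z_C| = 0.002929 × 59.30 = 0.1737 V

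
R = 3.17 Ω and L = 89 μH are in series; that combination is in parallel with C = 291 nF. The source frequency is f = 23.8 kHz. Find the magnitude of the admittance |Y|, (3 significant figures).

ω = 2πf = 149500 rad/s
X_L = ωL = 13.3 Ω
X_C = 1/(ωC) = 23.0 Ω
Branch 1 (R+jX_L): Z₁ = 3.17 + j13.3 Ω, |Z₁| = 13.7 Ω
Branch 2 (−jX_C): Z₂ = −j23.0 Ω
Parallel: Z = Z₁Z₂/(Z₁+Z₂), |Z| = 30.9 Ω, ∠Z = 58.5°
|Y| = 1/|Z| = 32.4 mS

32.4 mS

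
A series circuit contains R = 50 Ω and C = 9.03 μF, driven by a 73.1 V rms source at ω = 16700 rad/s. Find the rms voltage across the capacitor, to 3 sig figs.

9.61 V

X_C = 1/(ωC) = 6.63 Ω
Z = 50.0 − j6.63 Ω
|Z| = √(50.0² + 6.63²) = 50.4 Ω
I = V/|Z| = 1.45 A
V_C = I·|Z_C| = 1.45 × 6.63 = 9.61 V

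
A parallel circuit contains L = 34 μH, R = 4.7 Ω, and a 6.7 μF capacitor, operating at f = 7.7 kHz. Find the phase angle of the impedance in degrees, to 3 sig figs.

ω = 2πf = 48380 rad/s
X_L = ωL = 1.64 Ω
X_C = 1/(ωC) = 3.08 Ω
Parallel: admittances add. Y = 1/R + 1/(jωL) + jωC
Y = (0.213 − j0.284) S
|Y| = 0.355 S → |Z| = 1/|Y| = 2.82 Ω, ∠Z = −∠Y = 53.1°

53.1°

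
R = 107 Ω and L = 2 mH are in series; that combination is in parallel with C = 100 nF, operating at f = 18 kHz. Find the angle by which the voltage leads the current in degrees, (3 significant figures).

ω = 2πf = 113100 rad/s
X_L = ωL = 226 Ω
X_C = 1/(ωC) = 88.4 Ω
Branch 1 (R+jX_L): Z₁ = 107 + j226 Ω, |Z₁| = 250 Ω
Branch 2 (−jX_C): Z₂ = −j88.4 Ω
Parallel: Z = Z₁Z₂/(Z₁+Z₂), |Z| = 127 Ω, ∠Z = -77.5°

-77.5°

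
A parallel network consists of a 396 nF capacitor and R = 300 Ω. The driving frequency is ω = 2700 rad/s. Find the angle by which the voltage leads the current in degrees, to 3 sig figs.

-17.8°

X_C = 1/(ωC) = 935 Ω
Parallel: admittances add. Y = 1/R + jωC
Y = (0.00333 + j0.00107) S
|Y| = 0.00350 S → |Z| = 1/|Y| = 286 Ω, ∠Z = −∠Y = -17.8°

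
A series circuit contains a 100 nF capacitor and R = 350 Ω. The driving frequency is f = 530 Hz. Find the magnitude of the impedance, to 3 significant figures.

ω = 2πf = 3330 rad/s
X_C = 1/(ωC) = 3000 Ω
Z = 350 − j3000 Ω
|Z| = √(350² + 3000²) = 3020 Ω

3020 Ω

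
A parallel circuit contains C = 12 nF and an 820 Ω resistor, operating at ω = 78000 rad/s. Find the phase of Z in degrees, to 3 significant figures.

-37.5°

X_C = 1/(ωC) = 1070 Ω
Parallel: admittances add. Y = 1/R + jωC
Y = (0.00122 + j0.000936) S
|Y| = 0.00154 S → |Z| = 1/|Y| = 650 Ω, ∠Z = −∠Y = -37.5°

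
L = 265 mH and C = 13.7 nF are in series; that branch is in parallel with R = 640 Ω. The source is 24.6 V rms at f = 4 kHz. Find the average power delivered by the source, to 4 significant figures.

ω = 2πf = 25130 rad/s
X_L = ωL = 6660 Ω
X_C = 1/(ωC) = 2904 Ω
Branch 1: Z₁ = R = 640.0 Ω
Branch 2 (series LC): Z₂ = j(X_L − X_C) = j3756 Ω
Parallel: Z = Z₁Z₂/(Z₁+Z₂), |Z| = 630.9 Ω, ∠Z = 9.670°
I = V/|Z| = 38.99 mA
P = VI cos φ = 24.6 × 0.03899 × cos(9.670°) = 945.6 mW

945.6 mW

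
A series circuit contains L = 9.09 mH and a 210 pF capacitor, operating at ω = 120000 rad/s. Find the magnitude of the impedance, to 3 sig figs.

X_L = ωL = 1090 Ω
X_C = 1/(ωC) = 39700 Ω
Net reactance X = X_L − X_C = -38600 Ω
Z = − j38600 Ω
|Z| = √(0² + 38600²) = 38600 Ω

38600 Ω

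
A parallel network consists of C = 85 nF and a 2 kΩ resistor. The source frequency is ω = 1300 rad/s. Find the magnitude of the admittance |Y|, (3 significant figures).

X_C = 1/(ωC) = 9050 Ω
Parallel: admittances add. Y = 1/R + jωC
Y = (0.000500 + j0.000110) S
|Y| = 0.000512 S → |Z| = 1/|Y| = 1950 Ω, ∠Z = −∠Y = -12.5°

512 μS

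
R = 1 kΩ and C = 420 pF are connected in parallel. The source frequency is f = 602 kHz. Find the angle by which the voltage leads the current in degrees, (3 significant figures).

ω = 2πf = 3.782e+06 rad/s
X_C = 1/(ωC) = 629 Ω
Parallel: admittances add. Y = 1/R + jωC
Y = (0.00100 + j0.00159) S
|Y| = 0.00188 S → |Z| = 1/|Y| = 533 Ω, ∠Z = −∠Y = -57.8°

-57.8°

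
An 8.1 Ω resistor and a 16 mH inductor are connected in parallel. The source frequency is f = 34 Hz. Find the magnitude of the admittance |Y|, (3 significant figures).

318 mS

ω = 2πf = 213.6 rad/s
X_L = ωL = 3.42 Ω
Parallel: admittances add. Y = 1/R + 1/(jωL)
Y = (0.123 − j0.293) S
|Y| = 0.318 S → |Z| = 1/|Y| = 3.15 Ω, ∠Z = −∠Y = 67.1°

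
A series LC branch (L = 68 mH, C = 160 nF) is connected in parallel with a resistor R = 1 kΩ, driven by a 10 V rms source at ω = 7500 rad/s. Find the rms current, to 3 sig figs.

32.5 mA

X_L = ωL = 510 Ω
X_C = 1/(ωC) = 833 Ω
Branch 1: Z₁ = R = 1000 Ω
Branch 2 (series LC): Z₂ = j(X_L − X_C) = −j323 Ω
Parallel: Z = Z₁Z₂/(Z₁+Z₂), |Z| = 308 Ω, ∠Z = -72.1°
I = V/|Z| = 10/308 = 32.5 mA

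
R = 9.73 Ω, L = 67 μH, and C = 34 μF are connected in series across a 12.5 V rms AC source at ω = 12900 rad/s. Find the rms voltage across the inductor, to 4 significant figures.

X_L = ωL = 0.8643 Ω
X_C = 1/(ωC) = 2.280 Ω
Net reactance X = X_L − X_C = -1.416 Ω
Z = 9.730 − j1.416 Ω
|Z| = √(9.730² + 1.416²) = 9.832 Ω
I = V/|Z| = 1.271 A
V_L = I·|Z_L| = 1.271 × 0.8643 = 1.099 V

1.099 V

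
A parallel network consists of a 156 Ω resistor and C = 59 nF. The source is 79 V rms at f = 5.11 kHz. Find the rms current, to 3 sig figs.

528 mA

ω = 2πf = 32110 rad/s
X_C = 1/(ωC) = 528 Ω
Parallel: admittances add. Y = 1/R + jωC
Y = (0.00641 + j0.00189) S
|Y| = 0.00668 S → |Z| = 1/|Y| = 150 Ω, ∠Z = −∠Y = -16.5°
I = V/|Z| = 79/150 = 528 mA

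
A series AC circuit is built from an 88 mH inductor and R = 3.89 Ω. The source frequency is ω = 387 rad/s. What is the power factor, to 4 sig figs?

X_L = ωL = 34.06 Ω
Z = 3.890 + j34.06 Ω
|Z| = √(3.890² + 34.06²) = 34.28 Ω
∠Z = arctan(34.06/3.890) = 83.48°
cos φ = cos(83.48°) = 0.1135

0.1135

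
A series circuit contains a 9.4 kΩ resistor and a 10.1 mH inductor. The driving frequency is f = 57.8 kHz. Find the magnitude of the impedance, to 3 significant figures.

10100 Ω

ω = 2πf = 363200 rad/s
X_L = ωL = 3670 Ω
Z = 9400 + j3670 Ω
|Z| = √(9400² + 3670²) = 10100 Ω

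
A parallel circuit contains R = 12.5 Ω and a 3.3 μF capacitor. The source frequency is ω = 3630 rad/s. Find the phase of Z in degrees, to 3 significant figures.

X_C = 1/(ωC) = 83.5 Ω
Parallel: admittances add. Y = 1/R + jωC
Y = (0.0800 + j0.0120) S
|Y| = 0.0809 S → |Z| = 1/|Y| = 12.4 Ω, ∠Z = −∠Y = -8.52°

-8.52°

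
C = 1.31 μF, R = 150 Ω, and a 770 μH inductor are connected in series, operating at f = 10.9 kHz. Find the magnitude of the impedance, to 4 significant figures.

155.7 Ω

ω = 2πf = 68490 rad/s
X_L = ωL = 52.73 Ω
X_C = 1/(ωC) = 11.15 Ω
Net reactance X = X_L − X_C = 41.59 Ω
Z = 150.0 + j41.59 Ω
|Z| = √(150.0² + 41.59²) = 155.7 Ω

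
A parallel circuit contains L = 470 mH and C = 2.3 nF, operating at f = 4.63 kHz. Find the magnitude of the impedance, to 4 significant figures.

160600 Ω

ω = 2πf = 29090 rad/s
X_L = ωL = 13670 Ω
X_C = 1/(ωC) = 14950 Ω
Parallel: admittances add. Y = 1/(jωL) + jωC
Y = (0 − j6.228e-06) S
|Y| = 6.228e-06 S → |Z| = 1/|Y| = 160600 Ω, ∠Z = −∠Y = 90.00°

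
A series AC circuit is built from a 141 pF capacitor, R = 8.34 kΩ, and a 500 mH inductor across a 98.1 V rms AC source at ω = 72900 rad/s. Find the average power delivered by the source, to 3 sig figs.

X_L = ωL = 36400 Ω
X_C = 1/(ωC) = 97300 Ω
Net reactance X = X_L − X_C = -60800 Ω
Z = 8340 − j60800 Ω
|Z| = √(8340² + 60800²) = 61400 Ω
∠Z = arctan(-60800/8340) = -82.2°
I = V/|Z| = 1.60 mA
P = VI cos φ = 98.1 × 0.00160 × cos(-82.2°) = 21.3 mW

21.3 mW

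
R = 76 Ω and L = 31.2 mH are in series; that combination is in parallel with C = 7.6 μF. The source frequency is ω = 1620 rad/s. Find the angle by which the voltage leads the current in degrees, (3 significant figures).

-34.4°

X_L = ωL = 50.5 Ω
X_C = 1/(ωC) = 81.2 Ω
Branch 1 (R+jX_L): Z₁ = 76.0 + j50.5 Ω, |Z₁| = 91.3 Ω
Branch 2 (−jX_C): Z₂ = −j81.2 Ω
Parallel: Z = Z₁Z₂/(Z₁+Z₂), |Z| = 90.5 Ω, ∠Z = -34.4°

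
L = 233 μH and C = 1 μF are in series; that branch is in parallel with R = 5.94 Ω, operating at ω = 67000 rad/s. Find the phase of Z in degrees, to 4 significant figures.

83.42°

X_L = ωL = 15.61 Ω
X_C = 1/(ωC) = 14.93 Ω
Branch 1: Z₁ = R = 5.940 Ω
Branch 2 (series LC): Z₂ = j(X_L − X_C) = j0.6856 Ω
Parallel: Z = Z₁Z₂/(Z₁+Z₂), |Z| = 0.6811 Ω, ∠Z = 83.42°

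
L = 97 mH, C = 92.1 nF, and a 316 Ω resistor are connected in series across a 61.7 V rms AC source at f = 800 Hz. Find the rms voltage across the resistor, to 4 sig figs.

ω = 2πf = 5027 rad/s
X_L = ωL = 487.6 Ω
X_C = 1/(ωC) = 2160 Ω
Net reactance X = X_L − X_C = -1673 Ω
Z = 316.0 − j1673 Ω
|Z| = √(316.0² + 1673²) = 1702 Ω
I = V/|Z| = 36.25 mA
V_R = I·|Z_R| = 0.03625 × 316.0 = 11.45 V

11.45 V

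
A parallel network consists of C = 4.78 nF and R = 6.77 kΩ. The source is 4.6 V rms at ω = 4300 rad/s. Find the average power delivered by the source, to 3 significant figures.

X_C = 1/(ωC) = 48700 Ω
Parallel: admittances add. Y = 1/R + jωC
Y = (0.000148 + j2.06e-05) S
|Y| = 0.000149 S → |Z| = 1/|Y| = 6710 Ω, ∠Z = −∠Y = -7.92°
I = V/|Z| = 686 μA
P = VI cos φ = 4.6 × 0.000686 × cos(-7.92°) = 3.13 mW

3.13 mW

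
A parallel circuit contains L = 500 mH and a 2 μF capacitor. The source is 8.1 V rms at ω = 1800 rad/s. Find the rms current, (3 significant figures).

20.2 mA

X_L = ωL = 900 Ω
X_C = 1/(ωC) = 278 Ω
Parallel: admittances add. Y = 1/(jωL) + jωC
Y = (0 + j0.00249) S
|Y| = 0.00249 S → |Z| = 1/|Y| = 402 Ω, ∠Z = −∠Y = -90.0°
I = V/|Z| = 8.1/402 = 20.2 mA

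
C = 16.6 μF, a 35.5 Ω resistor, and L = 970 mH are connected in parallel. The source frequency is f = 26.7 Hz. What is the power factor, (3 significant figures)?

0.993

ω = 2πf = 167.8 rad/s
X_L = ωL = 163 Ω
X_C = 1/(ωC) = 359 Ω
Parallel: admittances add. Y = 1/R + 1/(jωL) + jωC
Y = (0.0282 − j0.00336) S
|Y| = 0.0284 S → |Z| = 1/|Y| = 35.3 Ω, ∠Z = −∠Y = 6.80°
cos φ = cos(6.80°) = 0.993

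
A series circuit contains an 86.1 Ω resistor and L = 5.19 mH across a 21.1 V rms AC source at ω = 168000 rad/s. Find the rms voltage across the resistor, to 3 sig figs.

2.07 V

X_L = ωL = 872 Ω
Z = 86.1 + j872 Ω
|Z| = √(86.1² + 872²) = 876 Ω
I = V/|Z| = 24.1 mA
V_R = I·|Z_R| = 0.0241 × 86.1 = 2.07 V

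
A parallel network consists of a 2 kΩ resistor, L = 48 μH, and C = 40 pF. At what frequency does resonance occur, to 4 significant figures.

ω₀ = 1/√(LC) = 1/√(4.8e-05 × 4e-11) = 2.282e+07 rad/s
f₀ = ω₀/(2π) = 3.632 MHz

3.632 MHz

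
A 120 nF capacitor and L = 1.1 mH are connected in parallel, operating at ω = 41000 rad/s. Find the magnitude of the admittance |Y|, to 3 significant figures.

X_L = ωL = 45.1 Ω
X_C = 1/(ωC) = 203 Ω
Parallel: admittances add. Y = 1/(jωL) + jωC
Y = (0 − j0.0173) S
|Y| = 0.0173 S → |Z| = 1/|Y| = 58.0 Ω, ∠Z = −∠Y = 90.0°

17.3 mS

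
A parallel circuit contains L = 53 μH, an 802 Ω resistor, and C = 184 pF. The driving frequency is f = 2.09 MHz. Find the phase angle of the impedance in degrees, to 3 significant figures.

ω = 2πf = 1.313e+07 rad/s
X_L = ωL = 696 Ω
X_C = 1/(ωC) = 414 Ω
Parallel: admittances add. Y = 1/R + 1/(jωL) + jωC
Y = (0.00125 + j0.000979) S
|Y| = 0.00159 S → |Z| = 1/|Y| = 631 Ω, ∠Z = −∠Y = -38.2°

-38.2°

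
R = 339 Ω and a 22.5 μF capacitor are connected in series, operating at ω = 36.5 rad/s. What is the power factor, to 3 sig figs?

0.268

X_C = 1/(ωC) = 1220 Ω
Z = 339 − j1220 Ω
|Z| = √(339² + 1220²) = 1260 Ω
∠Z = arctan(-1220/339) = -74.4°
cos φ = cos(-74.4°) = 0.268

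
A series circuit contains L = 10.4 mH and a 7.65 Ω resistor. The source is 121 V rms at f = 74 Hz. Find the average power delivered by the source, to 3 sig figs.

ω = 2πf = 465.0 rad/s
X_L = ωL = 4.84 Ω
Z = 7.65 + j4.84 Ω
|Z| = √(7.65² + 4.84²) = 9.05 Ω
∠Z = arctan(4.84/7.65) = 32.3°
I = V/|Z| = 13.4 A
P = VI cos φ = 121 × 13.4 × cos(32.3°) = 1.37 kW

1.37 kW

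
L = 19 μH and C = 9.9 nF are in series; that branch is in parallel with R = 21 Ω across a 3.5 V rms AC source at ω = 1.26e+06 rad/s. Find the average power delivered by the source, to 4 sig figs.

583.3 mW

X_L = ωL = 23.94 Ω
X_C = 1/(ωC) = 80.17 Ω
Branch 1: Z₁ = R = 21.00 Ω
Branch 2 (series LC): Z₂ = j(X_L − X_C) = −j56.23 Ω
Parallel: Z = Z₁Z₂/(Z₁+Z₂), |Z| = 19.67 Ω, ∠Z = -20.48°
I = V/|Z| = 177.9 mA
P = VI cos φ = 3.5 × 0.1779 × cos(-20.48°) = 583.3 mW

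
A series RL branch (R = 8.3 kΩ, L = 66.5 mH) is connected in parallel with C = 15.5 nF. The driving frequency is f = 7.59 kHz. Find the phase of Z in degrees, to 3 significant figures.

-81.4°

ω = 2πf = 47690 rad/s
X_L = ωL = 3170 Ω
X_C = 1/(ωC) = 1350 Ω
Branch 1 (R+jX_L): Z₁ = 8300 + j3170 Ω, |Z₁| = 8890 Ω
Branch 2 (−jX_C): Z₂ = −j1350 Ω
Parallel: Z = Z₁Z₂/(Z₁+Z₂), |Z| = 1410 Ω, ∠Z = -81.4°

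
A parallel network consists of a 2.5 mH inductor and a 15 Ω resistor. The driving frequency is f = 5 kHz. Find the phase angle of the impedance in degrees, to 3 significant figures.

10.8°

ω = 2πf = 31420 rad/s
X_L = ωL = 78.5 Ω
Parallel: admittances add. Y = 1/R + 1/(jωL)
Y = (0.0667 − j0.0127) S
|Y| = 0.0679 S → |Z| = 1/|Y| = 14.7 Ω, ∠Z = −∠Y = 10.8°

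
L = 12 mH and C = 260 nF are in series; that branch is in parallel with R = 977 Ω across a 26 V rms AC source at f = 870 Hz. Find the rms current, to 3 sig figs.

ω = 2πf = 5466 rad/s
X_L = ωL = 65.6 Ω
X_C = 1/(ωC) = 704 Ω
Branch 1: Z₁ = R = 977 Ω
Branch 2 (series LC): Z₂ = j(X_L − X_C) = −j638 Ω
Parallel: Z = Z₁Z₂/(Z₁+Z₂), |Z| = 534 Ω, ∠Z = -56.9°
I = V/|Z| = 26/534 = 48.7 mA

48.7 mA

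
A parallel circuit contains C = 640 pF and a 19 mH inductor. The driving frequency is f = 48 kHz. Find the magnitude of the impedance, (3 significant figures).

ω = 2πf = 301600 rad/s
X_L = ωL = 5730 Ω
X_C = 1/(ωC) = 5180 Ω
Parallel: admittances add. Y = 1/(jωL) + jωC
Y = (0 + j1.85e-05) S
|Y| = 1.85e-05 S → |Z| = 1/|Y| = 54000 Ω, ∠Z = −∠Y = -90.0°

54000 Ω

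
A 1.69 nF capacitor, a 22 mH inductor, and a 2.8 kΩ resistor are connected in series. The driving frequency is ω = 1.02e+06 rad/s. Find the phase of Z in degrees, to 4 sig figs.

82.70°

X_L = ωL = 22440 Ω
X_C = 1/(ωC) = 580.1 Ω
Net reactance X = X_L − X_C = 21860 Ω
Z = 2800 + j21860 Ω
|Z| = √(2800² + 21860²) = 22040 Ω
∠Z = arctan(21860/2800) = 82.70°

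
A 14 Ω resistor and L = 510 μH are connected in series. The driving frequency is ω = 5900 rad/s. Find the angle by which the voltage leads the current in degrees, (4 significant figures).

12.13°

X_L = ωL = 3.009 Ω
Z = 14.00 + j3.009 Ω
|Z| = √(14.00² + 3.009²) = 14.32 Ω
∠Z = arctan(3.009/14.00) = 12.13°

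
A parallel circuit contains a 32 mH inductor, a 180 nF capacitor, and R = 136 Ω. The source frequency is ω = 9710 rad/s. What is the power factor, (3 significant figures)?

0.981

X_L = ωL = 311 Ω
X_C = 1/(ωC) = 572 Ω
Parallel: admittances add. Y = 1/R + 1/(jωL) + jωC
Y = (0.00735 − j0.00147) S
|Y| = 0.00750 S → |Z| = 1/|Y| = 133 Ω, ∠Z = −∠Y = 11.3°
cos φ = cos(11.3°) = 0.981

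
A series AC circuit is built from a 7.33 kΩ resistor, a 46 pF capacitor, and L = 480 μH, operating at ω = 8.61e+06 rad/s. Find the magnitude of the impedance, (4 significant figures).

7504 Ω

X_L = ωL = 4133 Ω
X_C = 1/(ωC) = 2525 Ω
Net reactance X = X_L − X_C = 1608 Ω
Z = 7330 + j1608 Ω
|Z| = √(7330² + 1608²) = 7504 Ω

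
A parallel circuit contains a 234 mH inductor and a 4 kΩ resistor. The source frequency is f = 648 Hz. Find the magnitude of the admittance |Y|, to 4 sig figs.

ω = 2πf = 4072 rad/s
X_L = ωL = 952.7 Ω
Parallel: admittances add. Y = 1/R + 1/(jωL)
Y = (0.0002500 − j0.001050) S
|Y| = 0.001079 S → |Z| = 1/|Y| = 926.8 Ω, ∠Z = −∠Y = 76.60°

1.079 mS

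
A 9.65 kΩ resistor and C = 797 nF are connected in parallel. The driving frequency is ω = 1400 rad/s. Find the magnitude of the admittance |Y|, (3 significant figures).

1.12 mS

X_C = 1/(ωC) = 896 Ω
Parallel: admittances add. Y = 1/R + jωC
Y = (0.000104 + j0.00112) S
|Y| = 0.00112 S → |Z| = 1/|Y| = 892 Ω, ∠Z = −∠Y = -84.7°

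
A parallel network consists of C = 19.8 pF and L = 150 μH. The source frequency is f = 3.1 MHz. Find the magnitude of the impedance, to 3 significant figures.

23000 Ω

ω = 2πf = 1.948e+07 rad/s
X_L = ωL = 2920 Ω
X_C = 1/(ωC) = 2590 Ω
Parallel: admittances add. Y = 1/(jωL) + jωC
Y = (0 + j4.34e-05) S
|Y| = 4.34e-05 S → |Z| = 1/|Y| = 23000 Ω, ∠Z = −∠Y = -90.0°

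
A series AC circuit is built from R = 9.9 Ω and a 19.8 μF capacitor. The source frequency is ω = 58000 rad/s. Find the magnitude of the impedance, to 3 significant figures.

9.94 Ω

X_C = 1/(ωC) = 0.871 Ω
Z = 9.90 − j0.871 Ω
|Z| = √(9.90² + 0.871²) = 9.94 Ω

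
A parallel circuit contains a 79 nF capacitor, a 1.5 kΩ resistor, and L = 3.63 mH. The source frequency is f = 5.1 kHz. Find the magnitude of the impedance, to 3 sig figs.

164 Ω

ω = 2πf = 32040 rad/s
X_L = ωL = 116 Ω
X_C = 1/(ωC) = 395 Ω
Parallel: admittances add. Y = 1/R + 1/(jωL) + jωC
Y = (0.000667 − j0.00607) S
|Y| = 0.00610 S → |Z| = 1/|Y| = 164 Ω, ∠Z = −∠Y = 83.7°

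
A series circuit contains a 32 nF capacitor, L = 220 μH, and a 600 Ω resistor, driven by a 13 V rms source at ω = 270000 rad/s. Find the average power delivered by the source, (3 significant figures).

279 mW

X_L = ωL = 59.4 Ω
X_C = 1/(ωC) = 116 Ω
Net reactance X = X_L − X_C = -56.3 Ω
Z = 600 − j56.3 Ω
|Z| = √(600² + 56.3²) = 603 Ω
∠Z = arctan(-56.3/600) = -5.36°
I = V/|Z| = 21.6 mA
P = VI cos φ = 13 × 0.0216 × cos(-5.36°) = 279 mW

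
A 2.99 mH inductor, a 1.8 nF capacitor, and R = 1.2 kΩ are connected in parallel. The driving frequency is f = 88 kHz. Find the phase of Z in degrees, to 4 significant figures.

ω = 2πf = 552900 rad/s
X_L = ωL = 1653 Ω
X_C = 1/(ωC) = 1005 Ω
Parallel: admittances add. Y = 1/R + 1/(jωL) + jωC
Y = (0.0008333 + j0.0003904) S
|Y| = 0.0009202 S → |Z| = 1/|Y| = 1087 Ω, ∠Z = −∠Y = -25.10°

-25.10°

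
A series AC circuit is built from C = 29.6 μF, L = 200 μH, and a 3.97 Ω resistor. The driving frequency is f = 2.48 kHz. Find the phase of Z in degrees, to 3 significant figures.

ω = 2πf = 15580 rad/s
X_L = ωL = 3.12 Ω
X_C = 1/(ωC) = 2.17 Ω
Net reactance X = X_L − X_C = 0.948 Ω
Z = 3.97 + j0.948 Ω
|Z| = √(3.97² + 0.948²) = 4.08 Ω
∠Z = arctan(0.948/3.97) = 13.4°

13.4°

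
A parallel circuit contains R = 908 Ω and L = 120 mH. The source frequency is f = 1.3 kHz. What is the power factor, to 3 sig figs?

0.734

ω = 2πf = 8168 rad/s
X_L = ωL = 980 Ω
Parallel: admittances add. Y = 1/R + 1/(jωL)
Y = (0.00110 − j0.00102) S
|Y| = 0.00150 S → |Z| = 1/|Y| = 666 Ω, ∠Z = −∠Y = 42.8°
cos φ = cos(42.8°) = 0.734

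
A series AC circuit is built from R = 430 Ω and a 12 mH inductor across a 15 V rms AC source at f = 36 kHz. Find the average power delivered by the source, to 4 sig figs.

ω = 2πf = 226200 rad/s
X_L = ωL = 2714 Ω
Z = 430.0 + j2714 Ω
|Z| = √(430.0² + 2714²) = 2748 Ω
∠Z = arctan(2714/430.0) = 81.00°
I = V/|Z| = 5.458 mA
P = VI cos φ = 15 × 0.005458 × cos(81.00°) = 12.81 mW

12.81 mW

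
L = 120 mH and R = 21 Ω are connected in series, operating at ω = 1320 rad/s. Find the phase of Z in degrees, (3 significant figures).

X_L = ωL = 158 Ω
Z = 21.0 + j158 Ω
|Z| = √(21.0² + 158²) = 160 Ω
∠Z = arctan(158/21.0) = 82.4°

82.4°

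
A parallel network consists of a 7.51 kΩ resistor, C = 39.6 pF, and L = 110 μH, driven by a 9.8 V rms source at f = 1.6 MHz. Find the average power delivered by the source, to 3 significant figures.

ω = 2πf = 1.005e+07 rad/s
X_L = ωL = 1110 Ω
X_C = 1/(ωC) = 2510 Ω
Parallel: admittances add. Y = 1/R + 1/(jωL) + jωC
Y = (0.000133 − j0.000506) S
|Y| = 0.000523 S → |Z| = 1/|Y| = 1910 Ω, ∠Z = −∠Y = 75.3°
I = V/|Z| = 5.13 mA
P = VI cos φ = 9.8 × 0.00513 × cos(75.3°) = 12.8 mW

12.8 mW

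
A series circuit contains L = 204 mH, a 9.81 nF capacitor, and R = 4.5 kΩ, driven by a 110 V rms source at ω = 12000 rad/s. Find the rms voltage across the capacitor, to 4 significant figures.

124.0 V

X_L = ωL = 2448 Ω
X_C = 1/(ωC) = 8495 Ω
Net reactance X = X_L − X_C = -6047 Ω
Z = 4500 − j6047 Ω
|Z| = √(4500² + 6047²) = 7537 Ω
I = V/|Z| = 14.59 mA
V_C = I·|Z_C| = 0.01459 × 8495 = 124.0 V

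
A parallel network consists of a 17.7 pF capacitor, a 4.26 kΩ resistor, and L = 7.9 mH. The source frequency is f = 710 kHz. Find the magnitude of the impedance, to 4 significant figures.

ω = 2πf = 4.461e+06 rad/s
X_L = ωL = 35240 Ω
X_C = 1/(ωC) = 12660 Ω
Parallel: admittances add. Y = 1/R + 1/(jωL) + jωC
Y = (0.0002347 + j5.059e-05) S
|Y| = 0.0002401 S → |Z| = 1/|Y| = 4164 Ω, ∠Z = −∠Y = -12.16°

4164 Ω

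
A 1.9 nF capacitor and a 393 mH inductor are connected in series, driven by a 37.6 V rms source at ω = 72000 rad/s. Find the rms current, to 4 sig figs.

1.792 mA

X_L = ωL = 28300 Ω
X_C = 1/(ωC) = 7310 Ω
Net reactance X = X_L − X_C = 20990 Ω
Z = j20990 Ω
|Z| = √(0² + 20990²) = 20990 Ω
I = V/|Z| = 37.6/20990 = 1.792 mA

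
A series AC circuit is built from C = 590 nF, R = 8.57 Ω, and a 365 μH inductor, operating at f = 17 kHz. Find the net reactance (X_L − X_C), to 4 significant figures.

ω = 2πf = 106800 rad/s
X_L = ωL = 38.99 Ω
X_C = 1/(ωC) = 15.87 Ω
X = 38.99 − 15.87 = 23.12 Ω

23.12 Ω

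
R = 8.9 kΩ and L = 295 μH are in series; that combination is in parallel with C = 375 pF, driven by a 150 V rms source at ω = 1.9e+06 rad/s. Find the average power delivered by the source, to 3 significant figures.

X_L = ωL = 560 Ω
X_C = 1/(ωC) = 1400 Ω
Branch 1 (R+jX_L): Z₁ = 8900 + j560 Ω, |Z₁| = 8920 Ω
Branch 2 (−jX_C): Z₂ = −j1400 Ω
Parallel: Z = Z₁Z₂/(Z₁+Z₂), |Z| = 1400 Ω, ∠Z = -81.0°
I = V/|Z| = 107 mA
P = VI cos φ = 150 × 0.107 × cos(-81.0°) = 2.52 W

2.52 W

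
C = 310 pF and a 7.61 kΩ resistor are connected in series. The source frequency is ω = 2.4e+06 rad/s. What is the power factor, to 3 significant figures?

X_C = 1/(ωC) = 1340 Ω
Z = 7610 − j1340 Ω
|Z| = √(7610² + 1340²) = 7730 Ω
∠Z = arctan(-1340/7610) = -10.0°
cos φ = cos(-10.0°) = 0.985

0.985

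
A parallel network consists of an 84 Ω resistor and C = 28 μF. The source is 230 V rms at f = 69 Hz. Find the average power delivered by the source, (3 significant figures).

ω = 2πf = 433.5 rad/s
X_C = 1/(ωC) = 82.4 Ω
Parallel: admittances add. Y = 1/R + jωC
Y = (0.0119 + j0.0121) S
|Y| = 0.0170 S → |Z| = 1/|Y| = 58.8 Ω, ∠Z = −∠Y = -45.6°
I = V/|Z| = 3.91 A
P = VI cos φ = 230 × 3.91 × cos(-45.6°) = 630 W

630 W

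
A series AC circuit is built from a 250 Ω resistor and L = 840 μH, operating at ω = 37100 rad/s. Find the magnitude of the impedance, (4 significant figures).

X_L = ωL = 31.16 Ω
Z = 250.0 + j31.16 Ω
|Z| = √(250.0² + 31.16²) = 251.9 Ω

251.9 Ω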